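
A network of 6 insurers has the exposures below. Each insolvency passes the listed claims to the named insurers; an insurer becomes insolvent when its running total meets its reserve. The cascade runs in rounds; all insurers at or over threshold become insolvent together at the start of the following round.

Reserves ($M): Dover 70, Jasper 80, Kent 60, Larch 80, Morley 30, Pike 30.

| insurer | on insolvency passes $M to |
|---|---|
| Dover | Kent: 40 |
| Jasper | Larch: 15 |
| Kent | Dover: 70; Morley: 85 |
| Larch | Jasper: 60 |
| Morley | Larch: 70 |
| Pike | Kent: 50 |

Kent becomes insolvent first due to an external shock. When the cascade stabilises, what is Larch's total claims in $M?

Round 1 — Kent becomes insolvent (initial).
  Dover: +70 → 70 ≥ 70
  Morley: +85 → 85 ≥ 30
Round 2 — Dover, Morley become insolvent.
  Larch: +70 → 70 < 80
No further insolvencies.

70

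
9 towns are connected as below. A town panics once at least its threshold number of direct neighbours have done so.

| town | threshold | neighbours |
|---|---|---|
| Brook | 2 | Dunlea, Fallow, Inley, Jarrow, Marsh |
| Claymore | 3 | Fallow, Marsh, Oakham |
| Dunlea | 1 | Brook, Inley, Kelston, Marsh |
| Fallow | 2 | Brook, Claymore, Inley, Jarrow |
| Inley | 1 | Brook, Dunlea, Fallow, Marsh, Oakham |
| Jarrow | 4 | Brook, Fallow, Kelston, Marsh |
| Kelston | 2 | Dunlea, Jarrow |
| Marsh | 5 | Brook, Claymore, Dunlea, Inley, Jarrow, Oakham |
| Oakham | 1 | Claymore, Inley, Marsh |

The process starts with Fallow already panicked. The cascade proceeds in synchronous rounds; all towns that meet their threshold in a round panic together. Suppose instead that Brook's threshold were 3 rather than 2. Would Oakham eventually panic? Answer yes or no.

With Brook's threshold at 3:
Round 1 — Fallow panics (initial).
Round 2 — checking thresholds:
  Brook: 1 of 5 neighbours < 3, holds.
  Claymore: 1 of 3 neighbours < 3, holds.
  Inley: 1 of 5 neighbours ≥ 1, panics.
  Jarrow: 1 of 4 neighbours < 4, holds.
Round 3 — checking thresholds:
  Brook: 2 of 5 neighbours < 3, holds.
  Claymore: 1 of 3 neighbours < 3, holds.
  Dunlea: 1 of 4 neighbours ≥ 1, panics.
  Jarrow: 1 of 4 neighbours < 4, holds.
  Marsh: 1 of 6 neighbours < 5, holds.
  Oakham: 1 of 3 neighbours ≥ 1, panics.
Round 4 — checking thresholds:
  Brook: 3 of 5 neighbours ≥ 3, panics.
  Claymore: 2 of 3 neighbours < 3, holds.
  Jarrow: 1 of 4 neighbours < 4, holds.
  Kelston: 1 of 2 neighbours < 2, holds.
  Marsh: 3 of 6 neighbours < 5, holds.
Round 5 — no new panics; cascade stops.

yes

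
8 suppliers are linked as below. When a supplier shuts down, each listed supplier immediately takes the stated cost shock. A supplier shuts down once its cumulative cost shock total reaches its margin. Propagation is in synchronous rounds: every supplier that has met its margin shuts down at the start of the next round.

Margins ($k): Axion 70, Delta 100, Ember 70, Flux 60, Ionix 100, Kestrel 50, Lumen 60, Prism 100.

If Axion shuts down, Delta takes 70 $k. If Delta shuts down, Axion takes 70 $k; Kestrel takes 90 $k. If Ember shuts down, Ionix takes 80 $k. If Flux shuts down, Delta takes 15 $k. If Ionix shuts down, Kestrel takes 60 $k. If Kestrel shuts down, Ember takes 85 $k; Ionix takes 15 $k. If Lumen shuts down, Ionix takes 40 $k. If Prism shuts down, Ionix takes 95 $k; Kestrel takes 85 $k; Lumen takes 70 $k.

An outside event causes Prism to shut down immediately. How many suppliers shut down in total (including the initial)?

Round 1 — Prism shuts down (initial).
  Ionix: +95 → 95 < 100
  Kestrel: +85 → 85 ≥ 50
  Lumen: +70 → 70 ≥ 60
Round 2 — Kestrel, Lumen shut down.
  Ember: +85 → 85 ≥ 70
  Ionix: +15+40 → 150 ≥ 100
Round 3 — Ember, Ionix shut down.
No further shutdowns.

5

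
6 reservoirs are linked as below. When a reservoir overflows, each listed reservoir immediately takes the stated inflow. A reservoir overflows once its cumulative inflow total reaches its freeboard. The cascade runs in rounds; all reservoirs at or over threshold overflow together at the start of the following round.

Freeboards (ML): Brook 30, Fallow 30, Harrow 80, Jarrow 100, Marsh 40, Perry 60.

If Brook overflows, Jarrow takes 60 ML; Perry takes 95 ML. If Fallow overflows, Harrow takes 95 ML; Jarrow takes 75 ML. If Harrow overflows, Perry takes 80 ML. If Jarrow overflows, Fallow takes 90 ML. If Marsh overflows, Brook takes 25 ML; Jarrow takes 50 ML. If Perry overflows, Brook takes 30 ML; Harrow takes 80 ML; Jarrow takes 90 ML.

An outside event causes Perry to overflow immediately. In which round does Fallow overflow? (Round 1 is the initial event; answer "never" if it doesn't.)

4

Round 1 — Perry overflows (initial).
  Brook: +30 → 30 ≥ 30
  Harrow: +80 → 80 ≥ 80
  Jarrow: +90 → 90 < 100
Round 2 — Brook, Harrow overflow.
  Jarrow: +60 → 150 ≥ 100
Round 3 — Jarrow overflows.
  Fallow: +90 → 90 ≥ 30
Round 4 — Fallow overflows.
No further overflows.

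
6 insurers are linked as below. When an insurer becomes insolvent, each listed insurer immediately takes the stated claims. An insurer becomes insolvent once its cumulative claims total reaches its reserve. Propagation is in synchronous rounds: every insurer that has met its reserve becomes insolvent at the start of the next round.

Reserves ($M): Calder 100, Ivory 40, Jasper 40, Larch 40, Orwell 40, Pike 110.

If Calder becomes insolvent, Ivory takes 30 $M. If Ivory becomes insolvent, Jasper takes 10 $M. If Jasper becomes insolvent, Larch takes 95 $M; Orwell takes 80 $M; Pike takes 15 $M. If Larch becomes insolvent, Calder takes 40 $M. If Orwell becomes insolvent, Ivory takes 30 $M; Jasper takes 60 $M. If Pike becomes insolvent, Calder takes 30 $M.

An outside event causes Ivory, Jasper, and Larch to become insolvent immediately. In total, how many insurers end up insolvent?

4

Round 1 — Ivory, Jasper, Larch become insolvent (initial).
  Calder: +40 → 40 < 100
  Orwell: +80 → 80 ≥ 40
  Pike: +15 → 15 < 110
Round 2 — Orwell becomes insolvent.
No further insolvencies.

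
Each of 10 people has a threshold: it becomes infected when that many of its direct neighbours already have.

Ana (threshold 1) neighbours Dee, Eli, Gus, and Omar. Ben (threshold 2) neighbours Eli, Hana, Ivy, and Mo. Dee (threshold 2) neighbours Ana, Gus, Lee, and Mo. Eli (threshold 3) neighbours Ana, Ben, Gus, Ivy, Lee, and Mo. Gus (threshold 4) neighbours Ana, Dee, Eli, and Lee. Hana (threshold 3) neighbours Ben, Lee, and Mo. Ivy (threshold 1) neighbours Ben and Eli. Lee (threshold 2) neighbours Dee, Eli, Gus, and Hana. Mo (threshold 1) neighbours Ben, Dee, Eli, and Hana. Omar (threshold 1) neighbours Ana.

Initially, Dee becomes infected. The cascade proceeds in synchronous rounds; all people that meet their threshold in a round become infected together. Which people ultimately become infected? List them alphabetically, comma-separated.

Ana, Dee, Mo, Omar

Round 1 — Dee becomes infected (initial).
Round 2 — checking thresholds:
  Ana: 1 of 4 neighbours ≥ 1, becomes infected.
  Gus: 1 of 4 neighbours < 4, below threshold.
  Lee: 1 of 4 neighbours < 2, below threshold.
  Mo: 1 of 4 neighbours ≥ 1, becomes infected.
Round 3 — checking thresholds:
  Ben: 1 of 4 neighbours < 2, below threshold.
  Eli: 2 of 6 neighbours < 3, below threshold.
  Gus: 2 of 4 neighbours < 4, below threshold.
  Hana: 1 of 3 neighbours < 3, below threshold.
  Lee: 1 of 4 neighbours < 2, below threshold.
  Omar: 1 of 1 neighbours ≥ 1, becomes infected.
Round 4 — no new infections; cascade stops.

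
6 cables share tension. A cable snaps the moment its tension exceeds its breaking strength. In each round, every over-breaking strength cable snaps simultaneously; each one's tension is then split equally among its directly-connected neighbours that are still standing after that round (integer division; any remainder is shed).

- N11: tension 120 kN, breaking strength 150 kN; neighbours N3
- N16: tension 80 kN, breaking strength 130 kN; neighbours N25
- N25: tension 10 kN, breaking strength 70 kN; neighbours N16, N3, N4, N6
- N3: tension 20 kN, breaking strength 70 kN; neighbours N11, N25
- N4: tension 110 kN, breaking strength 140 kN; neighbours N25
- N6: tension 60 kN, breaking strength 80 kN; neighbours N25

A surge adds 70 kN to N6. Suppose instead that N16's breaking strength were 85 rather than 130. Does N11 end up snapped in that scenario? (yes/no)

With N16's breaking strength at 85:
Round 1 — N6 at 130 > 80. N6 snaps.
  N6 sheds 130 kN to N25: 130 each.
    N25: 10+130 = 140 > 70
Round 2 — N25 snaps.
  N25 sheds 140 kN to N16, N3, N4: 46 each (2 lost).
    N16: 80+46 = 126 > 85
    N3: 20+46 = 66 ≤ 70
    N4: 110+46 = 156 > 140
Round 3 — N16, N4 snap.
  N16 sheds 126 kN: no online neighbours, lost.
  N4 sheds 156 kN: no online neighbours, lost.
No further breaks.

no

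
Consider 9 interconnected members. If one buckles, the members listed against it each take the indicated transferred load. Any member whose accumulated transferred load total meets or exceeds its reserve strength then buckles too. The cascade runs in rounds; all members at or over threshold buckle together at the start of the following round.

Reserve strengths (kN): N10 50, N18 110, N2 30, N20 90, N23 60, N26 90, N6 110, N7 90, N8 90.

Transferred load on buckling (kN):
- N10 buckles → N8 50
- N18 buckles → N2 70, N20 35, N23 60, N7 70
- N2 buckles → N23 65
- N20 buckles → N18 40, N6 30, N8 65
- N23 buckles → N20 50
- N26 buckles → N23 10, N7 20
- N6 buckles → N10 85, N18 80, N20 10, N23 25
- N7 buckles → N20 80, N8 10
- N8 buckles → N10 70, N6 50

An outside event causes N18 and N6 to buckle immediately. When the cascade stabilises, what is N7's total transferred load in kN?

70

Round 1 — N18, N6 buckle (initial).
  N10: +85 → 85 ≥ 50
  N2: +70 → 70 ≥ 30
  N20: +35+10 → 45 < 90
  N23: +60+25 → 85 ≥ 60
  N7: +70 → 70 < 90
Round 2 — N10, N2, N23 buckle.
  N20: +50 → 95 ≥ 90
  N8: +50 → 50 < 90
Round 3 — N20 buckles.
  N8: +65 → 115 ≥ 90
Round 4 — N8 buckles.
No further bucklings.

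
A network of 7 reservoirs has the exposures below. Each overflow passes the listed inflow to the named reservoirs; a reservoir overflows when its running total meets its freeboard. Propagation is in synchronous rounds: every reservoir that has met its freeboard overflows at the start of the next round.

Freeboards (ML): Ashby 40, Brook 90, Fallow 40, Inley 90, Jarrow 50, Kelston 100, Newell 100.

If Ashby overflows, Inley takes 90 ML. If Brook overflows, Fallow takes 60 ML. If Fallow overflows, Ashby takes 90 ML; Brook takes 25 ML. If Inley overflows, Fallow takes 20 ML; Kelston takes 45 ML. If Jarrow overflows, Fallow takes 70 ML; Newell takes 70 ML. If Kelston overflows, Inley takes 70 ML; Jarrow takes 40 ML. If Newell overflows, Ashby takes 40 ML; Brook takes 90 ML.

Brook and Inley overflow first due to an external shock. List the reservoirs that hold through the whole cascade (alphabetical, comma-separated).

Round 1 — Brook, Inley overflow (initial).
  Fallow: +60+20 → 80 ≥ 40
  Kelston: +45 → 45 < 100
Round 2 — Fallow overflows.
  Ashby: +90 → 90 ≥ 40
Round 3 — Ashby overflows.
No further overflows.

Jarrow, Kelston, Newell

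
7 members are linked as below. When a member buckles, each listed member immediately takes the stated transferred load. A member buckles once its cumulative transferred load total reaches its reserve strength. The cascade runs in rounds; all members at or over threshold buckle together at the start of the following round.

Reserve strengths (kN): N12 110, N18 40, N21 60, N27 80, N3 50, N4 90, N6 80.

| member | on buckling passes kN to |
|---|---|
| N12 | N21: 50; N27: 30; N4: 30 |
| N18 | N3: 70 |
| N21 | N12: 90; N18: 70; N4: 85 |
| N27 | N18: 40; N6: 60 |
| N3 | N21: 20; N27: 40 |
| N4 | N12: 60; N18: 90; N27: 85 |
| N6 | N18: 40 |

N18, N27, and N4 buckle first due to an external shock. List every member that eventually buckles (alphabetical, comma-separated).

Round 1 — N18, N27, N4 buckle (initial).
  N12: +60 → 60 < 110
  N3: +70 → 70 ≥ 50
  N6: +60 → 60 < 80
Round 2 — N3 buckles.
  N21: +20 → 20 < 60
No further bucklings.

N18, N27, N3, N4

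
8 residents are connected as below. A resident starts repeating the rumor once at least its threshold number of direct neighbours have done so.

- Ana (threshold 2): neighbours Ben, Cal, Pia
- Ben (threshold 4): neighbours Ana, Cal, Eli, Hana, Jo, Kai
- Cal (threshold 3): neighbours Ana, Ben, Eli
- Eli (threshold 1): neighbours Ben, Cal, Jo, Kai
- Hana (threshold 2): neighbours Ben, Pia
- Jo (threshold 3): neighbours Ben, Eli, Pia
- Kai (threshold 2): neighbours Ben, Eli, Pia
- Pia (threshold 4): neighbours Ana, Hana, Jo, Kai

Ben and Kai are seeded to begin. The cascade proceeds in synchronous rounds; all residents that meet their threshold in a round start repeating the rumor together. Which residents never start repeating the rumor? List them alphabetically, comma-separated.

Ana, Cal, Hana, Jo, Pia

Round 1 — Ben, Kai start repeating the rumor (initial).
Round 2 — checking thresholds:
  Ana: 1 of 3 neighbours < 2, below threshold.
  Cal: 1 of 3 neighbours < 3, below threshold.
  Eli: 2 of 4 neighbours ≥ 1, starts repeating the rumor.
  Hana: 1 of 2 neighbours < 2, below threshold.
  Jo: 1 of 3 neighbours < 3, below threshold.
  Pia: 1 of 4 neighbours < 4, below threshold.
Round 3 — no new spreads; cascade stops.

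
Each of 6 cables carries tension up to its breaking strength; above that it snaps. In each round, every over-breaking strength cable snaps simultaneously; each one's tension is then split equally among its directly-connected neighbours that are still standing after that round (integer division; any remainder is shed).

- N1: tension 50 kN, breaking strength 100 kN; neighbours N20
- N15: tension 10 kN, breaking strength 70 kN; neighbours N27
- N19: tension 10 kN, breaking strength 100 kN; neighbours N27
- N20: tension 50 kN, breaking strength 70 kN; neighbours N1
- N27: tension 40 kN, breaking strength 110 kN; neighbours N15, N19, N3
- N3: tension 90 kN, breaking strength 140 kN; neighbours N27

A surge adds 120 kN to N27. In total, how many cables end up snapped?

Round 1 — N27 at 160 > 110. N27 snaps.
  N27 sheds 160 kN to N15, N19, N3: 53 each (1 lost).
    N15: 10+53 = 63 ≤ 70
    N19: 10+53 = 63 ≤ 100
    N3: 90+53 = 143 > 140
Round 2 — N3 snaps.
  N3 sheds 143 kN: no online neighbours, lost.
No further breaks.

2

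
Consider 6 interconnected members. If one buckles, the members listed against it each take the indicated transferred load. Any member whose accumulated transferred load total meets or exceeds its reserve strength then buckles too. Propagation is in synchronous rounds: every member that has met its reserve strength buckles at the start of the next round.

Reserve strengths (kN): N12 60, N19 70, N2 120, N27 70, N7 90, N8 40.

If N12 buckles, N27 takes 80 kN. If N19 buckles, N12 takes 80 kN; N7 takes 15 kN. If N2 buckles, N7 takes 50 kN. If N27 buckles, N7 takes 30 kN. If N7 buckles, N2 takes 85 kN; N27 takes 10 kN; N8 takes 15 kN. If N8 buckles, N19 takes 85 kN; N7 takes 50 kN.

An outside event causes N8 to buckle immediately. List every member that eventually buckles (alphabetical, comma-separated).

Round 1 — N8 buckles (initial).
  N19: +85 → 85 ≥ 70
  N7: +50 → 50 < 90
Round 2 — N19 buckles.
  N12: +80 → 80 ≥ 60
  N7: +15 → 65 < 90
Round 3 — N12 buckles.
  N27: +80 → 80 ≥ 70
Round 4 — N27 buckles.
  N7: +30 → 95 ≥ 90
Round 5 — N7 buckles.
  N2: +85 → 85 < 120
No further bucklings.

N12, N19, N27, N7, N8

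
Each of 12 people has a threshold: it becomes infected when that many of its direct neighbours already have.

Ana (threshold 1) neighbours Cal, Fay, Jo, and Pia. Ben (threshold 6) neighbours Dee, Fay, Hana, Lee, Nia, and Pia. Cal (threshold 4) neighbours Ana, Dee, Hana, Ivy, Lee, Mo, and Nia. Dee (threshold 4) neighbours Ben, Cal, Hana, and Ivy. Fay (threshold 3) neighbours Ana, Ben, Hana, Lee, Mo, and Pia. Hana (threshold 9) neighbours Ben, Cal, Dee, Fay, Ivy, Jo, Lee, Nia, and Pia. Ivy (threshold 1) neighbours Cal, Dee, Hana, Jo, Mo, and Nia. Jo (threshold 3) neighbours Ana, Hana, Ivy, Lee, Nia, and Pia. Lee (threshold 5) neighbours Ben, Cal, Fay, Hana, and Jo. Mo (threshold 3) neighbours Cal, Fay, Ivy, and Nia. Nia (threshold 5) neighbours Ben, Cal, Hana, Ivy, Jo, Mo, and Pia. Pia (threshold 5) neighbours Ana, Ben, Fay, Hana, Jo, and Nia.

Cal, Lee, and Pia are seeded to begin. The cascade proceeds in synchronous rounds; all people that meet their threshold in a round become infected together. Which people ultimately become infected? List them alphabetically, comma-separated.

Ana, Cal, Fay, Ivy, Jo, Lee, Mo, Nia, Pia

Round 1 — Cal, Lee, Pia become infected (initial).
Round 2 — checking thresholds:
  Ana: 2 of 4 neighbours ≥ 1, becomes infected.
  Ben: 2 of 6 neighbours < 6, holds.
  Dee: 1 of 4 neighbours < 4, holds.
  Fay: 2 of 6 neighbours < 3, holds.
  Hana: 3 of 9 neighbours < 9, holds.
  Ivy: 1 of 6 neighbours ≥ 1, becomes infected.
  Jo: 2 of 6 neighbours < 3, holds.
  Mo: 1 of 4 neighbours < 3, holds.
  Nia: 2 of 7 neighbours < 5, holds.
Round 3 — checking thresholds:
  Ben: 2 of 6 neighbours < 6, holds.
  Dee: 2 of 4 neighbours < 4, holds.
  Fay: 3 of 6 neighbours ≥ 3, becomes infected.
  Hana: 4 of 9 neighbours < 9, holds.
  Jo: 4 of 6 neighbours ≥ 3, becomes infected.
  Mo: 2 of 4 neighbours < 3, holds.
  Nia: 3 of 7 neighbours < 5, holds.
Round 4 — checking thresholds:
  Ben: 3 of 6 neighbours < 6, holds.
  Dee: 2 of 4 neighbours < 4, holds.
  Hana: 6 of 9 neighbours < 9, holds.
  Mo: 3 of 4 neighbours ≥ 3, becomes infected.
  Nia: 4 of 7 neighbours < 5, holds.
Round 5 — checking thresholds:
  Ben: 3 of 6 neighbours < 6, holds.
  Dee: 2 of 4 neighbours < 4, holds.
  Hana: 6 of 9 neighbours < 9, holds.
  Nia: 5 of 7 neighbours ≥ 5, becomes infected.
Round 6 — no new infections; cascade stops.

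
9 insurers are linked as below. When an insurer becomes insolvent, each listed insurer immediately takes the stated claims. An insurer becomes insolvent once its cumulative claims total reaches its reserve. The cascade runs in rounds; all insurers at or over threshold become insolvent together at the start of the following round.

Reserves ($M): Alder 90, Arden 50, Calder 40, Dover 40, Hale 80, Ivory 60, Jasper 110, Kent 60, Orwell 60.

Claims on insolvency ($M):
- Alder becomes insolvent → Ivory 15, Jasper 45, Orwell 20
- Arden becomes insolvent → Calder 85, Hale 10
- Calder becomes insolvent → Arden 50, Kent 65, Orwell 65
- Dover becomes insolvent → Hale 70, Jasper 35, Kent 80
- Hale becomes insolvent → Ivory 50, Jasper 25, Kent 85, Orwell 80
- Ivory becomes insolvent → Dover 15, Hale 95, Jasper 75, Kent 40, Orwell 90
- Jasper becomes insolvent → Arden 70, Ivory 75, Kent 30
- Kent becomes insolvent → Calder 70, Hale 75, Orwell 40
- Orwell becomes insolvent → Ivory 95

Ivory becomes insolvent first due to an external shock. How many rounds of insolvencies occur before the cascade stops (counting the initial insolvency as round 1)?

Round 1 — Ivory becomes insolvent (initial).
  Dover: +15 → 15 < 40
  Hale: +95 → 95 ≥ 80
  Jasper: +75 → 75 < 110
  Kent: +40 → 40 < 60
  Orwell: +90 → 90 ≥ 60
Round 2 — Hale, Orwell become insolvent.
  Jasper: +25 → 100 < 110
  Kent: +85 → 125 ≥ 60
Round 3 — Kent becomes insolvent.
  Calder: +70 → 70 ≥ 40
Round 4 — Calder becomes insolvent.
  Arden: +50 → 50 ≥ 50
Round 5 — Arden becomes insolvent.
No further insolvencies.

5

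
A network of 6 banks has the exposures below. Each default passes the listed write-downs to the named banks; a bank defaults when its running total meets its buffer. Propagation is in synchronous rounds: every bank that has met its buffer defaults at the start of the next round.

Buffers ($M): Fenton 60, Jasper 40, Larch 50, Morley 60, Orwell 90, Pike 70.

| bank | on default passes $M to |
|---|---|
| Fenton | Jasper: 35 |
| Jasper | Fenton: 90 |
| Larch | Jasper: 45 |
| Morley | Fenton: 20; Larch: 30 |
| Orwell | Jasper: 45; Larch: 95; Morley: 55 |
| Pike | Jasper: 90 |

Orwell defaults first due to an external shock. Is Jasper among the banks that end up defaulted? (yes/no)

yes

Round 1 — Orwell defaults (initial).
  Jasper: +45 → 45 ≥ 40
  Larch: +95 → 95 ≥ 50
  Morley: +55 → 55 < 60
Round 2 — Jasper, Larch default.
  Fenton: +90 → 90 ≥ 60
Round 3 — Fenton defaults.
No further defaults.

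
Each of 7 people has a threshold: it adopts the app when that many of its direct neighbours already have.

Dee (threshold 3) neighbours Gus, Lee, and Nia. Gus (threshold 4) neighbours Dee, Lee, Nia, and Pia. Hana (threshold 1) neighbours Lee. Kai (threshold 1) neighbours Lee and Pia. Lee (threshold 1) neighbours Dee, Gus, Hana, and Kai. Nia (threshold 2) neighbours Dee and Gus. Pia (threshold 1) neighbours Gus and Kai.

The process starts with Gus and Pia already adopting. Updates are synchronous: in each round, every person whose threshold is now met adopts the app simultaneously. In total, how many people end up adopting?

Round 1 — Gus, Pia adopt the app (initial).
Round 2 — checking thresholds:
  Dee: 1 of 3 neighbours < 3, holds.
  Kai: 1 of 2 neighbours ≥ 1, adopts the app.
  Lee: 1 of 4 neighbours ≥ 1, adopts the app.
  Nia: 1 of 2 neighbours < 2, holds.
Round 3 — checking thresholds:
  Dee: 2 of 3 neighbours < 3, holds.
  Hana: 1 of 1 neighbours ≥ 1, adopts the app.
  Nia: 1 of 2 neighbours < 2, holds.
Round 4 — no new adoptions; cascade stops.

5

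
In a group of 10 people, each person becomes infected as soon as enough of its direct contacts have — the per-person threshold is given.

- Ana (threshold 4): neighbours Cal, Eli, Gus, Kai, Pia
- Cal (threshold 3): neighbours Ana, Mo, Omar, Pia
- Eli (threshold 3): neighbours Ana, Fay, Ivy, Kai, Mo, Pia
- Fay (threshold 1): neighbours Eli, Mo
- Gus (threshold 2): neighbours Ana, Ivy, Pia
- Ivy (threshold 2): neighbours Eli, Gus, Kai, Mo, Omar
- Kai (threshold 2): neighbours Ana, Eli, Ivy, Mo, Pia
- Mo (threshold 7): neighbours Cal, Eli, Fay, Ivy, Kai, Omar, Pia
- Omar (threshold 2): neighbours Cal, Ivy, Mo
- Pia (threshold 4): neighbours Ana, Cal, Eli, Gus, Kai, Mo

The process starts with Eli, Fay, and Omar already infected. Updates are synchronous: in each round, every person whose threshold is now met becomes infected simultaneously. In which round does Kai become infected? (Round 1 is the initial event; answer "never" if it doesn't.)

Round 1 — Eli, Fay, Omar become infected (initial).
Round 2 — checking thresholds:
  Ana: 1 of 5 neighbours < 4, holds.
  Cal: 1 of 4 neighbours < 3, holds.
  Ivy: 2 of 5 neighbours ≥ 2, becomes infected.
  Kai: 1 of 5 neighbours < 2, holds.
  Mo: 3 of 7 neighbours < 7, holds.
  Pia: 1 of 6 neighbours < 4, holds.
Round 3 — checking thresholds:
  Ana: 1 of 5 neighbours < 4, holds.
  Cal: 1 of 4 neighbours < 3, holds.
  Gus: 1 of 3 neighbours < 2, holds.
  Kai: 2 of 5 neighbours ≥ 2, becomes infected.
  Mo: 4 of 7 neighbours < 7, holds.
  Pia: 1 of 6 neighbours < 4, holds.
Round 4 — no new infections; cascade stops.

3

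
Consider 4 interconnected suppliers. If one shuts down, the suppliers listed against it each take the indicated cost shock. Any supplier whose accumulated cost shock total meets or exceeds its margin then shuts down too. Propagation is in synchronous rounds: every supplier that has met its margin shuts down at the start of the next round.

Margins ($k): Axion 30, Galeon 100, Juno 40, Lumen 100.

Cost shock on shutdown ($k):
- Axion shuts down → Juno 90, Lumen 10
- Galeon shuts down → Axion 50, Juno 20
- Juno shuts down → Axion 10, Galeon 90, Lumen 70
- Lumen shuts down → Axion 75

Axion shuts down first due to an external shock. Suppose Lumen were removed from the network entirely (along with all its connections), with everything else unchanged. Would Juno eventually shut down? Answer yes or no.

With Lumen removed:
Round 1 — Axion shuts down (initial).
  Juno: +90 → 90 ≥ 40
Round 2 — Juno shuts down.
  Galeon: +90 → 90 < 100
No further shutdowns.

yes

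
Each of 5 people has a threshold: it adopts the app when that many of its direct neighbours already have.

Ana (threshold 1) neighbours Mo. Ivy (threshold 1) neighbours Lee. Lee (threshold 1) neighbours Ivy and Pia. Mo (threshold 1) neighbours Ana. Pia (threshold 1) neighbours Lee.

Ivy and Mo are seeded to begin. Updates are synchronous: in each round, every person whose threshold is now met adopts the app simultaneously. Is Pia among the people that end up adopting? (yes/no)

Round 1 — Ivy, Mo adopt the app (initial).
Round 2 — checking thresholds:
  Ana: 1 of 1 neighbours ≥ 1, adopts the app.
  Lee: 1 of 2 neighbours ≥ 1, adopts the app.
Round 3 — checking thresholds:
  Pia: 1 of 1 neighbours ≥ 1, adopts the app.
Round 4 — no new adoptions; cascade stops.

yes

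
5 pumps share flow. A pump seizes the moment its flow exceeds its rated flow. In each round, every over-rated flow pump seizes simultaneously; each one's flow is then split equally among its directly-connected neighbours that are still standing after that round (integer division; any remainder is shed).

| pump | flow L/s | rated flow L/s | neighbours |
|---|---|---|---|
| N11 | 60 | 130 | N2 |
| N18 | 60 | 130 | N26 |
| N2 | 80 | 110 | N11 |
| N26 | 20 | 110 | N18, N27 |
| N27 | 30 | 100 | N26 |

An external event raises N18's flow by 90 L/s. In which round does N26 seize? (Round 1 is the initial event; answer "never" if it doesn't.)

2

Round 1 — N18 at 150 > 130. N18 seizes.
  N18 sheds 150 L/s to N26: 150 each.
    N26: 20+150 = 170 > 110
Round 2 — N26 seizes.
  N26 sheds 170 L/s to N27: 170 each.
    N27: 30+170 = 200 > 100
Round 3 — N27 seizes.
  N27 sheds 200 L/s: no online neighbours, lost.
No further seizures.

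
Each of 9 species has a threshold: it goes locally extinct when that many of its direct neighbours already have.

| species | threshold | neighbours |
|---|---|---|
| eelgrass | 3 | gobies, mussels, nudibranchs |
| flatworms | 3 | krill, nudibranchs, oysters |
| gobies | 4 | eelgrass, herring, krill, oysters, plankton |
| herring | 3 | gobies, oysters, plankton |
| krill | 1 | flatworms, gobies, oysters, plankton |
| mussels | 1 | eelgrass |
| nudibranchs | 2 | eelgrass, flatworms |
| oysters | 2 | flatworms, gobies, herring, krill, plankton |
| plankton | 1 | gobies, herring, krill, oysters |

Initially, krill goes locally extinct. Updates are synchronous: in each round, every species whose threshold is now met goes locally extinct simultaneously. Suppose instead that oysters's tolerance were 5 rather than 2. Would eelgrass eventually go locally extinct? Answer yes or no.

With oysters's tolerance at 5:
Round 1 — krill goes locally extinct (initial).
Round 2 — checking thresholds:
  flatworms: 1 of 3 neighbours < 3, not yet.
  gobies: 1 of 5 neighbours < 4, not yet.
  oysters: 1 of 5 neighbours < 5, not yet.
  plankton: 1 of 4 neighbours ≥ 1, goes locally extinct.
Round 3 — no new extinctions; cascade stops.

no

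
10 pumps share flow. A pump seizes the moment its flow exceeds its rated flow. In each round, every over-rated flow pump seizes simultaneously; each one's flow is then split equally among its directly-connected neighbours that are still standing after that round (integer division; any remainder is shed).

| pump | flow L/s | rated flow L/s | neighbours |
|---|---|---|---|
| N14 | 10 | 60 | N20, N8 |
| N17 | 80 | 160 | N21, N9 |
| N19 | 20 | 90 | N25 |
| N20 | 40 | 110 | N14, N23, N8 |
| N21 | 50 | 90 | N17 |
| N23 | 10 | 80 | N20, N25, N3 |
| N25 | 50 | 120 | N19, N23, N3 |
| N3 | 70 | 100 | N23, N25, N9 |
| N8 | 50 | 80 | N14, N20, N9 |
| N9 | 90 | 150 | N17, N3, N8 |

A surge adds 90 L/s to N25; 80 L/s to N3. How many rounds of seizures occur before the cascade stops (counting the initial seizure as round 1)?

Round 1 — N25 at 140 > 120; N3 at 150 > 100. N25, N3 seize.
  N25 sheds 140 L/s to N19, N23: 70 each.
    N19: 20+70 = 90 ≤ 90
    N23: 10+70 = 80 ≤ 80
  N3 sheds 150 L/s to N23, N9: 75 each.
    N23: 80+75 = 155 > 80
    N9: 90+75 = 165 > 150
Round 2 — N23, N9 seize.
  N23 sheds 155 L/s to N20: 155 each.
    N20: 40+155 = 195 > 110
  N9 sheds 165 L/s to N17, N8: 82 each (1 lost).
    N17: 80+82 = 162 > 160
    N8: 50+82 = 132 > 80
Round 3 — N17, N20, N8 seize.
  N17 sheds 162 L/s to N21: 162 each.
    N21: 50+162 = 212 > 90
  N20 sheds 195 L/s to N14: 195 each.
    N14: 10+195 = 205 > 60
  N8 sheds 132 L/s to N14: 132 each.
    N14: 205+132 = 337 > 60
Round 4 — N14, N21 seize.
  N14 sheds 337 L/s: no online neighbours, lost.
  N21 sheds 212 L/s: no online neighbours, lost.
No further seizures.

4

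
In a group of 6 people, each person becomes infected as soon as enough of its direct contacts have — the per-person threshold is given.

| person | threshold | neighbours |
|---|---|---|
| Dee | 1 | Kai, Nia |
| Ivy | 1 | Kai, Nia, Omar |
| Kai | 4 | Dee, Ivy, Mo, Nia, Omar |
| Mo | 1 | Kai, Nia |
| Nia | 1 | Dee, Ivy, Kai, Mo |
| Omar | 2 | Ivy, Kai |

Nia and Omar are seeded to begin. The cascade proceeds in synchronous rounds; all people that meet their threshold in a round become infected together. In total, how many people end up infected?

Round 1 — Nia, Omar become infected (initial).
Round 2 — checking thresholds:
  Dee: 1 of 2 neighbours ≥ 1, becomes infected.
  Ivy: 2 of 3 neighbours ≥ 1, becomes infected.
  Kai: 2 of 5 neighbours < 4, below threshold.
  Mo: 1 of 2 neighbours ≥ 1, becomes infected.
Round 3 — checking thresholds:
  Kai: 5 of 5 neighbours ≥ 4, becomes infected.
Round 4 — no new infections; cascade stops.

6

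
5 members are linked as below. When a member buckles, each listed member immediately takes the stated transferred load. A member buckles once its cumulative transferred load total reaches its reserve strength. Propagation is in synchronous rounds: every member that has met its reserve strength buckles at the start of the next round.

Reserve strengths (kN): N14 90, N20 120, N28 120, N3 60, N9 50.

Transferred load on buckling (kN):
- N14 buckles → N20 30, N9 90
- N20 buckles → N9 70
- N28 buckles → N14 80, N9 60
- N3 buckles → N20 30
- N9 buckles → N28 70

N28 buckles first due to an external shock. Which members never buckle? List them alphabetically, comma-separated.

Round 1 — N28 buckles (initial).
  N14: +80 → 80 < 90
  N9: +60 → 60 ≥ 50
Round 2 — N9 buckles.
No further bucklings.

N14, N20, N3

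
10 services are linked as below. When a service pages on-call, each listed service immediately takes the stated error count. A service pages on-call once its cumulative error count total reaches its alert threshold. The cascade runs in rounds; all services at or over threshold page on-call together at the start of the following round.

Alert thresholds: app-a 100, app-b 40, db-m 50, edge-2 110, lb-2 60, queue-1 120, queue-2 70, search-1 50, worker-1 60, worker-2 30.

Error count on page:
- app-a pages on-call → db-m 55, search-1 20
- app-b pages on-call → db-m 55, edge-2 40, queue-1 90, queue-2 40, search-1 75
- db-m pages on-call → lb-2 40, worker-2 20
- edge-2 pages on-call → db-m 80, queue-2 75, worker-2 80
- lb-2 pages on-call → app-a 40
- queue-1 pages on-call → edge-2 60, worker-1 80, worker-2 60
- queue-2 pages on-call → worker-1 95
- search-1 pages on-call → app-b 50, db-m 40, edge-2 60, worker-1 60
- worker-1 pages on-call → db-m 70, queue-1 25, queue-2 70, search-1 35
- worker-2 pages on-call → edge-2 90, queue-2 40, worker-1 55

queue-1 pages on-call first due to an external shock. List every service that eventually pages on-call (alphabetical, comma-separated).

db-m, edge-2, queue-1, queue-2, worker-1, worker-2

Round 1 — queue-1 pages on-call (initial).
  edge-2: +60 → 60 < 110
  worker-1: +80 → 80 ≥ 60
  worker-2: +60 → 60 ≥ 30
Round 2 — worker-1, worker-2 page on-call.
  db-m: +70 → 70 ≥ 50
  edge-2: +90 → 150 ≥ 110
  queue-2: +70+40 → 110 ≥ 70
  search-1: +35 → 35 < 50
Round 3 — db-m, edge-2, queue-2 page on-call.
  lb-2: +40 → 40 < 60
No further pages.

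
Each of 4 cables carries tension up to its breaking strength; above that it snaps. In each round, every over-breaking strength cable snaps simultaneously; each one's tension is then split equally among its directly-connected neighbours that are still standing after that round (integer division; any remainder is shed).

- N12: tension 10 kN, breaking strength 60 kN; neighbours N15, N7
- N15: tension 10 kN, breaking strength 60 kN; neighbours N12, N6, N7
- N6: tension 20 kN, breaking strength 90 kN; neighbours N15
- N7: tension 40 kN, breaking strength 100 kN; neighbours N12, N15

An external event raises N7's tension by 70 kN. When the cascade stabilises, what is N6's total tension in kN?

Round 1 — N7 at 110 > 100. N7 snaps.
  N7 sheds 110 kN to N12, N15: 55 each.
    N12: 10+55 = 65 > 60
    N15: 10+55 = 65 > 60
Round 2 — N12, N15 snap.
  N12 sheds 65 kN: no online neighbours, lost.
  N15 sheds 65 kN to N6: 65 each.
    N6: 20+65 = 85 ≤ 90
No further breaks.

85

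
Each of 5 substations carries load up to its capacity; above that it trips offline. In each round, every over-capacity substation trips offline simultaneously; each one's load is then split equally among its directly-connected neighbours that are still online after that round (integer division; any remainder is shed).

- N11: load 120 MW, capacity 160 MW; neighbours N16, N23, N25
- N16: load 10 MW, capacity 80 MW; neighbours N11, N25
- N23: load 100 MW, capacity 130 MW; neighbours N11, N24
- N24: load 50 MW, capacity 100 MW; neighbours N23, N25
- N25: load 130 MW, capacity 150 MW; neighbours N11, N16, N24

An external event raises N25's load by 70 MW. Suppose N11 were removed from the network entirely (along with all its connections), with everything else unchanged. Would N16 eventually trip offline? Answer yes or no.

yes

With N11 removed:
Round 1 — N25 at 200 > 150. N25 trips offline.
  N25 sheds 200 MW to N16, N24: 100 each.
    N16: 10+100 = 110 > 80
    N24: 50+100 = 150 > 100
Round 2 — N16, N24 trip offline.
  N16 sheds 110 MW: no online neighbours, lost.
  N24 sheds 150 MW to N23: 150 each.
    N23: 100+150 = 250 > 130
Round 3 — N23 trips offline.
  N23 sheds 250 MW: no online neighbours, lost.
No further trips.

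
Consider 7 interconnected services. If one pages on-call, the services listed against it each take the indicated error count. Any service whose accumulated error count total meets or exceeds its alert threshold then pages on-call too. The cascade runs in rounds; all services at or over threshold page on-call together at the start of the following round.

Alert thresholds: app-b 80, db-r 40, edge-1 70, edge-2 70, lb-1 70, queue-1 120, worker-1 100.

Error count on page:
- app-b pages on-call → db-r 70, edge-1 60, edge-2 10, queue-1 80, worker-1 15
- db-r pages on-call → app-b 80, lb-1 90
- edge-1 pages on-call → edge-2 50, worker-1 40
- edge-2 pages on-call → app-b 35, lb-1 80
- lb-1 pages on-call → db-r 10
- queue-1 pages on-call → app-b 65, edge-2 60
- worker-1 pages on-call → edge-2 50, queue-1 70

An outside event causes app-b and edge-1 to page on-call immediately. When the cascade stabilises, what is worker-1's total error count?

Round 1 — app-b, edge-1 page on-call (initial).
  db-r: +70 → 70 ≥ 40
  edge-2: +10+50 → 60 < 70
  queue-1: +80 → 80 < 120
  worker-1: +15+40 → 55 < 100
Round 2 — db-r pages on-call.
  lb-1: +90 → 90 ≥ 70
Round 3 — lb-1 pages on-call.
No further pages.

55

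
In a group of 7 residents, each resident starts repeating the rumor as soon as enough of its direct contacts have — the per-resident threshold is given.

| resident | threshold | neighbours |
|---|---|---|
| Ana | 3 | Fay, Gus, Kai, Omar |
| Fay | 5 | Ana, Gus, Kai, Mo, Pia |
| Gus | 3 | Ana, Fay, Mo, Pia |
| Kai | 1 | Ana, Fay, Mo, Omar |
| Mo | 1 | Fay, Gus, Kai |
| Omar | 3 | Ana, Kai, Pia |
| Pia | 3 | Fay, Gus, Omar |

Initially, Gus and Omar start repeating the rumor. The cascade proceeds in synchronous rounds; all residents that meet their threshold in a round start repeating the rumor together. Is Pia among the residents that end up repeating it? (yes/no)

Round 1 — Gus, Omar start repeating the rumor (initial).
Round 2 — checking thresholds:
  Ana: 2 of 4 neighbours < 3, below threshold.
  Fay: 1 of 5 neighbours < 5, below threshold.
  Kai: 1 of 4 neighbours ≥ 1, starts repeating the rumor.
  Mo: 1 of 3 neighbours ≥ 1, starts repeating the rumor.
  Pia: 2 of 3 neighbours < 3, below threshold.
Round 3 — checking thresholds:
  Ana: 3 of 4 neighbours ≥ 3, starts repeating the rumor.
  Fay: 3 of 5 neighbours < 5, below threshold.
  Pia: 2 of 3 neighbours < 3, below threshold.
Round 4 — no new spreads; cascade stops.

no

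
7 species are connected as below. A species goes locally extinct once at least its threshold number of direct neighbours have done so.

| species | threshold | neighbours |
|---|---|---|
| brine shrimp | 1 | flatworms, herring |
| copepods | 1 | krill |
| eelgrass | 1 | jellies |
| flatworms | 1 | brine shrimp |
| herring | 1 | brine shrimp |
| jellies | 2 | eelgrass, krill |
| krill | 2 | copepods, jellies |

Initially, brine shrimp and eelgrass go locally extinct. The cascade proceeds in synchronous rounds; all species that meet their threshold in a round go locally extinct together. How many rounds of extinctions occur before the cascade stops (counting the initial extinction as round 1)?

2

Round 1 — brine shrimp, eelgrass go locally extinct (initial).
Round 2 — checking thresholds:
  flatworms: 1 of 1 neighbours ≥ 1, goes locally extinct.
  herring: 1 of 1 neighbours ≥ 1, goes locally extinct.
  jellies: 1 of 2 neighbours < 2, below threshold.
Round 3 — no new extinctions; cascade stops.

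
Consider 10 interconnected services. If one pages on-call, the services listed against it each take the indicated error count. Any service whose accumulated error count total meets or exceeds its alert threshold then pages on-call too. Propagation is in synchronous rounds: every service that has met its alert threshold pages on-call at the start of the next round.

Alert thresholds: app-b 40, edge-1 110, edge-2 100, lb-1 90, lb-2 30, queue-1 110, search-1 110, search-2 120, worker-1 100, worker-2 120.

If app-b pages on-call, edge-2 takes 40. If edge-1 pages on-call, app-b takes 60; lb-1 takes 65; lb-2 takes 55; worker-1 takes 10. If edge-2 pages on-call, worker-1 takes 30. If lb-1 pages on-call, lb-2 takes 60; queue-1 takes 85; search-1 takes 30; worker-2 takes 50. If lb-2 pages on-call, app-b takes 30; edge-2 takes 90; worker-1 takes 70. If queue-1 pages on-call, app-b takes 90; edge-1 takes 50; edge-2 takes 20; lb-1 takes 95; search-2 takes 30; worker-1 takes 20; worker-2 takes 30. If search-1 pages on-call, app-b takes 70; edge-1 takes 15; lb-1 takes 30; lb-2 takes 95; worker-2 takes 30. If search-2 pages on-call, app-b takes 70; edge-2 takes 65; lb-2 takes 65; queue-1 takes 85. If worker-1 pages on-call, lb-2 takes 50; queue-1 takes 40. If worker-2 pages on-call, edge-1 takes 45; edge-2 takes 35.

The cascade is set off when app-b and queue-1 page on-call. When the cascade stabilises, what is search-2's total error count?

Round 1 — app-b, queue-1 page on-call (initial).
  edge-1: +50 → 50 < 110
  edge-2: +40+20 → 60 < 100
  lb-1: +95 → 95 ≥ 90
  search-2: +30 → 30 < 120
  worker-1: +20 → 20 < 100
  worker-2: +30 → 30 < 120
Round 2 — lb-1 pages on-call.
  lb-2: +60 → 60 ≥ 30
  search-1: +30 → 30 < 110
  worker-2: +50 → 80 < 120
Round 3 — lb-2 pages on-call.
  edge-2: +90 → 150 ≥ 100
  worker-1: +70 → 90 < 100
Round 4 — edge-2 pages on-call.
  worker-1: +30 → 120 ≥ 100
Round 5 — worker-1 pages on-call.
No further pages.

30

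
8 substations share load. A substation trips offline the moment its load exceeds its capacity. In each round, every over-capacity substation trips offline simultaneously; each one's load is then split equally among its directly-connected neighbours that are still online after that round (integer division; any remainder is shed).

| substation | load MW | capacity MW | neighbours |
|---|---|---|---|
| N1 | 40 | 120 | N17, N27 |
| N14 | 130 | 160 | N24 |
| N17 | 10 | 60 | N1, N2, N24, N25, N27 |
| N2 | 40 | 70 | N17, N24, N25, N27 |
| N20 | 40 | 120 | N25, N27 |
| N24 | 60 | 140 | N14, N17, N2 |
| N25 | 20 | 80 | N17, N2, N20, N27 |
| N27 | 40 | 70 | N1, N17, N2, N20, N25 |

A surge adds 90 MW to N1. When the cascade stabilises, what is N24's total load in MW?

135

Round 1 — N1 at 130 > 120. N1 trips offline.
  N1 sheds 130 MW to N17, N27: 65 each.
    N17: 10+65 = 75 > 60
    N27: 40+65 = 105 > 70
Round 2 — N17, N27 trip offline.
  N17 sheds 75 MW to N2, N24, N25: 25 each.
    N2: 40+25 = 65 ≤ 70
    N24: 60+25 = 85 ≤ 140
    N25: 20+25 = 45 ≤ 80
  N27 sheds 105 MW to N2, N20, N25: 35 each.
    N2: 65+35 = 100 > 70
    N20: 40+35 = 75 ≤ 120
    N25: 45+35 = 80 ≤ 80
Round 3 — N2 trips offline.
  N2 sheds 100 MW to N24, N25: 50 each.
    N24: 85+50 = 135 ≤ 140
    N25: 80+50 = 130 > 80
Round 4 — N25 trips offline.
  N25 sheds 130 MW to N20: 130 each.
    N20: 75+130 = 205 > 120
Round 5 — N20 trips offline.
  N20 sheds 205 MW: no online neighbours, lost.
No further trips.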